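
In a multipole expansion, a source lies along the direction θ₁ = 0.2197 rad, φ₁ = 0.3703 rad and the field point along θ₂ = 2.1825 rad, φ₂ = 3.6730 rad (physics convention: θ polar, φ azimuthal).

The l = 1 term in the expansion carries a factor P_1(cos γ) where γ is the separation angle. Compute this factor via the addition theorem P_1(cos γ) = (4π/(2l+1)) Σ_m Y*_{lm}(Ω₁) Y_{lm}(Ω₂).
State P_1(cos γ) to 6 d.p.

-0.736567

Addition theorem: P_1(cos γ) = (4π/3) Σ_m Y*_{lm}(Ω₁) Y_{lm}(Ω₂), m = −1…1:
  [-1]  conj(Y_{1,-1})(Ω₁) = 0.07019 + 0.02725j ; Y_{1,-1}(Ω₂) = -0.24384 + 0.14333j ; Δ = -0.02102 + 0.00342j
  [+0]  conj(Y_{1,0})(Ω₁) = 0.47686 + 0.00000j ; Y_{1,0}(Ω₂) = -0.28059 + 0.00000j ; Δ = -0.13380 + 0.00000j
  [+1]  conj(Y_{1,1})(Ω₁) = -0.07019 + 0.02725j ; Y_{1,1}(Ω₂) = 0.24384 + 0.14333j ; Δ = -0.02102 - 0.00342j
Σ over m = -0.17584 + 0.00000j; ×(4π/3) → -0.73657 + 0.00000j. Real part: -0.736567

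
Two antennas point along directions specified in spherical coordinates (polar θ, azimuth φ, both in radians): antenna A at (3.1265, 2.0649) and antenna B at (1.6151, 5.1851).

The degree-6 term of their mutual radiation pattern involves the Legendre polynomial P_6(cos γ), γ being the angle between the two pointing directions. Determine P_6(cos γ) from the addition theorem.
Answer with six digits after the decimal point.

Addition theorem: P_6(cos γ) = (4π/13) Σ_m Y*_{lm}(Ω₁) Y_{lm}(Ω₂), m = −6…6:
  m=-6: Y*=0.00000 - 0.00000j  Y=0.45803 + 0.14436j  product 0.00000 + 0.00000j
  m=-5: Y*=0.00000 + 0.00000j  Y=-0.05177 + 0.05253j  product -0.00000 - 0.00000j
  m=-4: Y*=-0.00000 + 0.00000j  Y=0.10940 + 0.33006j  product -0.00000 - 0.00000j
  m=-3: Y*=-0.00002 + 0.00000j  Y=-0.08468 - 0.01303j  product 0.00000 + 0.00000j
  m=-2: Y*=-0.00065 - 0.00099j  Y=-0.18359 + 0.25427j  product 0.00037 + 0.00002j
  m=-1: Y*=0.02356 - 0.04374j  Y=-0.04101 - 0.08019j  product -0.00447 - 0.00010j
  m=+0: Y*=1.01468 + 0.00000j  Y=-0.30483 + 0.00000j  product -0.30930 + 0.00000j
  m=+1: Y*=-0.02356 - 0.04374j  Y=0.04101 - 0.08019j  product -0.00447 + 0.00010j
  m=+2: Y*=-0.00065 + 0.00099j  Y=-0.18359 - 0.25427j  product 0.00037 - 0.00002j
  m=+3: Y*=0.00002 + 0.00000j  Y=0.08468 - 0.01303j  product 0.00000 - 0.00000j
  m=+4: Y*=-0.00000 - 0.00000j  Y=0.10940 - 0.33006j  product -0.00000 + 0.00000j
  m=+5: Y*=-0.00000 + 0.00000j  Y=0.05177 + 0.05253j  product -0.00000 + 0.00000j
  m=+6: Y*=0.00000 + 0.00000j  Y=0.45803 - 0.14436j  product 0.00000 - 0.00000j
Σ over m = -0.31751 - 0.00000j; ×(4π/13) → -0.30691 - 0.00000j. Real part: -0.306915

-0.306915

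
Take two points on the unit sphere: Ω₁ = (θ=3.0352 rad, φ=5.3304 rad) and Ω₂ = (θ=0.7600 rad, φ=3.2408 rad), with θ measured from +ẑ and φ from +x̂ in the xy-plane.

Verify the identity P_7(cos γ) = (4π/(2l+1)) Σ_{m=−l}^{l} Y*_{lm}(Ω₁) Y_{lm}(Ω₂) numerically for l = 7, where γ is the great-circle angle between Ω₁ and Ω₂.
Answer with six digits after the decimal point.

Summing Y*_{l m}(θ₁,φ₁)·Y_{l m}(θ₂,φ₂) over m ∈ [−7, 7]; prefactor 4π/(2·7+1) = 0.837758:
  m=-7: 0.00000 - 0.00000j × -0.02830 + 0.02357j = -0.00000 + 0.00000j  (running Σ = -0.00000 + 0.00000j)
  m=-6: -0.00000 - 0.00000j × 0.12005 - 0.08130j = -0.00000 + 0.00000j  (running Σ = -0.00000 + 0.00000j)
  m=-5: 0.00000 + 0.00006j × -0.29196 + 0.15800j = -0.00001 - 0.00002j  (running Σ = -0.00001 - 0.00002j)
  m=-4: 0.00072 - 0.00057j × 0.42325 - 0.17737j = 0.00020 - 0.00037j  (running Σ = 0.00019 - 0.00038j)
  m=-3: -0.00986 - 0.00287j × -0.26965 + 0.08271j = 0.00290 - 0.00004j  (running Σ = 0.00309 - 0.00043j)
  m=-2: 0.02653 + 0.07628j × -0.17519 + 0.03522j = -0.00734 - 0.01243j  (running Σ = -0.00425 - 0.01285j)
  m=-1: 0.23278 - 0.32743j × 0.37190 - 0.03702j = 0.07445 - 0.13039j  (running Σ = 0.07020 - 0.14324j)
  m=0: -0.92607 + 0.00000j × 0.07039 + 0.00000j = -0.06518 + 0.00000j  (running Σ = 0.00502 - 0.14324j)
  m=1: -0.23278 - 0.32743j × -0.37190 - 0.03702j = 0.07445 + 0.13039j  (running Σ = 0.07947 - 0.01285j)
  m=2: 0.02653 - 0.07628j × -0.17519 - 0.03522j = -0.00734 + 0.01243j  (running Σ = 0.07214 - 0.00043j)
  m=3: 0.00986 - 0.00287j × 0.26965 + 0.08271j = 0.00290 + 0.00004j  (running Σ = 0.07503 - 0.00038j)
  m=4: 0.00072 + 0.00057j × 0.42325 + 0.17737j = 0.00020 + 0.00037j  (running Σ = 0.07524 - 0.00002j)
  m=5: -0.00000 + 0.00006j × 0.29196 + 0.15800j = -0.00001 + 0.00002j  (running Σ = 0.07523 + 0.00000j)
  m=6: -0.00000 + 0.00000j × 0.12005 + 0.08130j = -0.00000 - 0.00000j  (running Σ = 0.07522 + 0.00000j)
  m=7: -0.00000 - 0.00000j × 0.02830 + 0.02357j = -0.00000 - 0.00000j  (running Σ = 0.07522 - 0.00000j)
Accumulated sum 0.07522 - 0.00000j; after 4π/(2l+1) scaling, 0.06302 - 0.00000j ⇒ P_7 = 0.063020

0.063020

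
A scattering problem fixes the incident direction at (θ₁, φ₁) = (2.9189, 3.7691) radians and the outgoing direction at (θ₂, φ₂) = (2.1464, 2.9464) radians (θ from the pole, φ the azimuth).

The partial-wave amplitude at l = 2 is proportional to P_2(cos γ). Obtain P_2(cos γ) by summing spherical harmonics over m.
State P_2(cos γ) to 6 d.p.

Expand P_2 via completeness: Σ_{m} conj(Y_{2,m}) at Ω₁ times Y_{2,m} at Ω₂ —
  m=-2: 0.00585 + 0.01791j × 0.25137 + 0.10344j = -0.00038 + 0.00511j  (running Σ = -0.00038 + 0.00511j)
  m=-1: 0.13471 + 0.09770j × 0.34607 + 0.06842j = 0.03993 + 0.04303j  (running Σ = 0.03955 + 0.04814j)
  m=0: 0.58463 + 0.00000j × -0.03503 + 0.00000j = -0.02048 + 0.00000j  (running Σ = 0.01907 + 0.04814j)
  m=1: -0.13471 + 0.09770j × -0.34607 + 0.06842j = 0.03993 - 0.04303j  (running Σ = 0.05900 + 0.00511j)
  m=2: 0.00585 - 0.01791j × 0.25137 - 0.10344j = -0.00038 - 0.00511j  (running Σ = 0.05862 + 0.00000j)
Σ over m = 0.05862 + 0.00000j; ×(4π/5) → 0.14733 + 0.00000j. Real part: 0.147331

0.147331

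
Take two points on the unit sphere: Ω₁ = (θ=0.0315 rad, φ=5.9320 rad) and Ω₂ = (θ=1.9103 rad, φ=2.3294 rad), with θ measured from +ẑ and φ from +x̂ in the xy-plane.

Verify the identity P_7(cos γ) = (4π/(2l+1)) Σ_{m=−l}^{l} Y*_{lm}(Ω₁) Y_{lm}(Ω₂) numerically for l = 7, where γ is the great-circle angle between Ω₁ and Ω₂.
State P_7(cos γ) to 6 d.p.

Addition theorem: P_7(cos γ) = (4π/15) Σ_m Y*_{lm}(Ω₁) Y_{lm}(Ω₂), m = −7…7:
  m=-7: Y*=(-0.000000, -0.000000)  Y=(-0.273905, 0.186520)  product (0.000000, 0.000000)
  m=-6: Y*=(-0.000000, -0.000000)  Y=(-0.070099, 0.432265)  product (0.000000, -0.000000)
  m=-5: Y*=(-0.000000, -0.000000)  Y=(0.073250, 0.096071)  product (0.000000, -0.000000)
  m=-4: Y*=(0.000001, -0.000007)  Y=(-0.299313, -0.032203)  product (-0.000001, 0.000002)
  m=-3: Y*=(0.000136, -0.000240)  Y=(-0.180885, 0.153914)  product (0.000012, 0.000064)
  m=-2: Y*=(0.005663, -0.004793)  Y=(0.011314, -0.210922)  product (-0.000947, -0.001249)
  m=-1: Y*=(0.120083, -0.043995)  Y=(-0.185149, -0.195346)  product (-0.030827, -0.015312)
  m=+0: Y*=(1.077423, -0.000000)  Y=(0.182014, 0.000000)  product (0.196106, 0.000000)
  m=+1: Y*=(-0.120083, -0.043995)  Y=(0.185149, -0.195346)  product (-0.030827, 0.015312)
  m=+2: Y*=(0.005663, 0.004793)  Y=(0.011314, 0.210922)  product (-0.000947, 0.001249)
  m=+3: Y*=(-0.000136, -0.000240)  Y=(0.180885, 0.153914)  product (0.000012, -0.000064)
  m=+4: Y*=(0.000001, 0.000007)  Y=(-0.299313, 0.032203)  product (-0.000001, -0.000002)
  m=+5: Y*=(0.000000, -0.000000)  Y=(-0.073250, 0.096071)  product (0.000000, 0.000000)
  m=+6: Y*=(-0.000000, 0.000000)  Y=(-0.070099, -0.432265)  product (0.000000, 0.000000)
  m=+7: Y*=(0.000000, -0.000000)  Y=(0.273905, 0.186520)  product (0.000000, -0.000000)
Accumulated sum (0.132581, 0.000000); after 4π/(2l+1) scaling, (0.111071, 0.000000) ⇒ P_7 = 0.111071

0.111071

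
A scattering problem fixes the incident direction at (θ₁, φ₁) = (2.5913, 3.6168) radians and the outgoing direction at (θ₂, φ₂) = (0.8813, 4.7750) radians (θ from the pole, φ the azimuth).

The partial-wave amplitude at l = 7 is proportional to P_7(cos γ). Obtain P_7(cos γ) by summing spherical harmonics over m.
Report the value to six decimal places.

0.062406

Term-by-term m-sum for l=7 (normalisation 4π/15 = 0.837758):
  m=-7: Y*=(0.005256, 0.000983)  Y=(-0.034544, -0.073705)  product (-0.000109, -0.000421)
  m=-6: Y*=(0.031248, -0.009337)  Y=(-0.233600, 0.092131)  product (-0.006439, 0.005060)
  m=-5: Y*=(0.087369, -0.083969)  Y=(0.131660, 0.406736)  product (0.045656, 0.024481)
  m=-4: Y*=(0.097702, -0.285210)  Y=(0.362395, -0.092706)  product (0.008966, -0.112416)
  m=-3: Y*=(-0.069880, -0.477964)  Y=(0.002753, 0.014483)  product (0.006730, -0.002328)
  m=-2: Y*=(-0.223978, -0.313481)  Y=(0.358389, -0.045114)  product (-0.094414, -0.102244)
  m=-1: Y*=(0.109352, 0.056265)  Y=(-0.009256, -0.147637)  product (0.007295, -0.016665)
  m=+0: Y*=(0.431905, -0.000000)  Y=(0.322112, 0.000000)  product (0.139122, 0.000000)
  m=+1: Y*=(-0.109352, 0.056265)  Y=(0.009256, -0.147637)  product (0.007295, 0.016665)
  m=+2: Y*=(-0.223978, 0.313481)  Y=(0.358389, 0.045114)  product (-0.094414, 0.102244)
  m=+3: Y*=(0.069880, -0.477964)  Y=(-0.002753, 0.014483)  product (0.006730, 0.002328)
  m=+4: Y*=(0.097702, 0.285210)  Y=(0.362395, 0.092706)  product (0.008966, 0.112416)
  m=+5: Y*=(-0.087369, -0.083969)  Y=(-0.131660, 0.406736)  product (0.045656, -0.024481)
  m=+6: Y*=(0.031248, 0.009337)  Y=(-0.233600, -0.092131)  product (-0.006439, -0.005060)
  m=+7: Y*=(-0.005256, 0.000983)  Y=(0.034544, -0.073705)  product (-0.000109, 0.000421)
Total Σ_m = (0.074491, 0.000000). Multiply by 0.837758: (0.062406, 0.000000). P_7(cos γ) = 0.062406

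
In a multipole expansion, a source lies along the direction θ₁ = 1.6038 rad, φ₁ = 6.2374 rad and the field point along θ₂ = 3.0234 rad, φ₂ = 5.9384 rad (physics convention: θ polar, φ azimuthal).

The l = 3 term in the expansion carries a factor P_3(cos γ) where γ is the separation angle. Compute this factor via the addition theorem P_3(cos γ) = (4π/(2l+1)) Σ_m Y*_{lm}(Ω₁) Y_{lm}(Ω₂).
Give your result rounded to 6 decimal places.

-0.210404

Expand P_3 via completeness: Σ_{m} conj(Y_{3,m}) at Ω₁ times Y_{3,m} at Ω₂ —
  [-3]  conj(Y_{3,-3})(Ω₁) = +0.412619-0.057035i ; Y_{3,-3}(Ω₂) = +0.000350+0.000588i ; Δ = +0.000178+0.000223i
  [-2]  conj(Y_{3,-2})(Ω₁) = -0.033545+0.003080i ; Y_{3,-2}(Ω₂) = -0.010887-0.008978i ; Δ = +0.000393+0.000268i
  [-1]  conj(Y_{3,-1})(Ω₁) = -0.320909+0.014703i ; Y_{3,-1}(Ω₂) = +0.140970+0.050627i ; Δ = -0.045983-0.014174i
  [+0]  conj(Y_{3,0})(Ω₁) = +0.036875-0.000000i ; Y_{3,0}(Ω₂) = -0.715382+0.000000i ; Δ = -0.026380+0.000000i
  [+1]  conj(Y_{3,1})(Ω₁) = +0.320909+0.014703i ; Y_{3,1}(Ω₂) = -0.140970+0.050627i ; Δ = -0.045983+0.014174i
  [+2]  conj(Y_{3,2})(Ω₁) = -0.033545-0.003080i ; Y_{3,2}(Ω₂) = -0.010887+0.008978i ; Δ = +0.000393-0.000268i
  [+3]  conj(Y_{3,3})(Ω₁) = -0.412619-0.057035i ; Y_{3,3}(Ω₂) = -0.000350+0.000588i ; Δ = +0.000178-0.000223i
Accumulated sum -0.117204+0.000000i; after 4π/(2l+1) scaling, -0.210404+0.000000i ⇒ P_3 = -0.210404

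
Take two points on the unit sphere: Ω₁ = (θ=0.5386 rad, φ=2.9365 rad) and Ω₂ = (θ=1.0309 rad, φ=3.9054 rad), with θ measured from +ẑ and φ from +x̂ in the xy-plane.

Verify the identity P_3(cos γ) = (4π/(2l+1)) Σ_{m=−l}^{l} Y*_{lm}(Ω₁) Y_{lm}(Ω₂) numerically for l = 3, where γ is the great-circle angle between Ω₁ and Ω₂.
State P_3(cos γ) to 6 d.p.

Expand P_3 via completeness: Σ_{m} conj(Y_{3,m}) at Ω₁ times Y_{3,m} at Ω₂ —
  m=-3: -0.04598 + 0.03250j × 0.17375 + 0.19785j = -0.01442 - 0.00345j  (running Σ = -0.01442 - 0.00345j)
  m=-2: 0.21167 - 0.09205j × 0.01669 - 0.38617j = -0.03201 - 0.08328j  (running Σ = -0.04643 - 0.08673j)
  m=-1: -0.43568 + 0.09063j × -0.06431 + 0.06159j = 0.02244 - 0.03266j  (running Σ = -0.02400 - 0.11939j)
  m=0: 0.21927 + 0.00000j × -0.32204 + 0.00000j = -0.07061 + 0.00000j  (running Σ = -0.09461 - 0.11939j)
  m=1: 0.43568 + 0.09063j × 0.06431 + 0.06159j = 0.02244 + 0.03266j  (running Σ = -0.07217 - 0.08673j)
  m=2: 0.21167 + 0.09205j × 0.01669 + 0.38617j = -0.03201 + 0.08328j  (running Σ = -0.10419 - 0.00345j)
  m=3: 0.04598 + 0.03250j × -0.17375 + 0.19785j = -0.01442 + 0.00345j  (running Σ = -0.11861 + 0.00000j)
Σ over m = -0.11861 + 0.00000j; ×(4π/7) → -0.21292 + 0.00000j. Real part: -0.212920

-0.212920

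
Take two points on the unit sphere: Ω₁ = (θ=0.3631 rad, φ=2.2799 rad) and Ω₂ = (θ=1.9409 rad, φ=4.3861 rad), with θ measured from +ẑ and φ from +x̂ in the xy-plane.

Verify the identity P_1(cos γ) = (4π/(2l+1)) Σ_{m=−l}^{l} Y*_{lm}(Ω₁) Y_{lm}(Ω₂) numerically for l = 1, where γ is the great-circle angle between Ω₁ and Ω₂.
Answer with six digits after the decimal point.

-0.507065

Term-by-term m-sum for l=1 (normalisation 4π/3 = 4.188790):
  m=-1: (-0.079903, 0.093131) × (-0.103243, 0.305106) = (-0.020165, -0.033994)  (running Σ = (-0.020165, -0.033994))
  m=0: (0.456746, -0.000000) × (-0.176733, 0.000000) = (-0.080722, 0.000000)  (running Σ = (-0.100888, -0.033994))
  m=1: (0.079903, 0.093131) × (0.103243, 0.305106) = (-0.020165, 0.033994)  (running Σ = (-0.121053, 0.000000))
Σ over m = (-0.121053, 0.000000); ×(4π/3) → (-0.507065, 0.000000). Real part: -0.507065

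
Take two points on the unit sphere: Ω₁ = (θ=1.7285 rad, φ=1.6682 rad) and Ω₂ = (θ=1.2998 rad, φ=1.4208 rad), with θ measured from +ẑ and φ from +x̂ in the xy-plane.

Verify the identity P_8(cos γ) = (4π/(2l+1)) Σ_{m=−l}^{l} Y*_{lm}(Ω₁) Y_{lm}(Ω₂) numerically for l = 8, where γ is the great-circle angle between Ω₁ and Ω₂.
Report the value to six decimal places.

Term-by-term m-sum for l=8 (normalisation 4π/17 = 0.739198):
  m=-8: (0.331842, 0.327773) × (0.138730, 0.356803) = (-0.070914, 0.163874)  (running Σ = (-0.070914, 0.163874))
  m=-7: (-0.186979, 0.230359) × (-0.369033, 0.211697) = (0.020235, -0.124593)  (running Σ = (-0.050679, 0.039281))
  m=-6: (0.183514, 0.121396) × (-0.014018, -0.017664) = (-0.000428, -0.004943)  (running Σ = (-0.051107, 0.034338))
  m=-5: (-0.147671, 0.278854) × (-0.237180, 0.254605) = (-0.035973, -0.103736)  (running Σ = (-0.087080, -0.069399))
  m=-4: (0.118557, 0.048680) × (-0.127376, -0.087140) = (-0.010859, -0.016532)  (running Σ = (-0.097939, -0.085931))
  m=-3: (-0.090685, 0.301458) × (-0.121636, 0.251813) = (-0.064880, -0.059504)  (running Σ = (-0.162820, -0.145434))
  m=-2: (0.083613, 0.016498) × (-0.195396, -0.060442) = (-0.015341, -0.008277)  (running Σ = (-0.178160, -0.153712))
  m=-1: (-0.030357, 0.310676) × (-0.036518, 0.241633) = (-0.073961, -0.018681)  (running Σ = (-0.252121, -0.172392))
  m=0: (0.072333, -0.000000) × (-0.217673, 0.000000) = (-0.015745, 0.000000)  (running Σ = (-0.267866, -0.172392))
  m=1: (0.030357, 0.310676) × (0.036518, 0.241633) = (-0.073961, 0.018681)  (running Σ = (-0.341827, -0.153712))
  m=2: (0.083613, -0.016498) × (-0.195396, 0.060442) = (-0.015341, 0.008277)  (running Σ = (-0.357167, -0.145434))
  m=3: (0.090685, 0.301458) × (0.121636, 0.251813) = (-0.064880, 0.059504)  (running Σ = (-0.422048, -0.085931))
  m=4: (0.118557, -0.048680) × (-0.127376, 0.087140) = (-0.010859, 0.016532)  (running Σ = (-0.432907, -0.069399))
  m=5: (0.147671, 0.278854) × (0.237180, 0.254605) = (-0.035973, 0.103736)  (running Σ = (-0.468880, 0.034338))
  m=6: (0.183514, -0.121396) × (-0.014018, 0.017664) = (-0.000428, 0.004943)  (running Σ = (-0.469308, 0.039281))
  m=7: (0.186979, 0.230359) × (0.369033, 0.211697) = (0.020235, 0.124593)  (running Σ = (-0.449073, 0.163874))
  m=8: (0.331842, -0.327773) × (0.138730, -0.356803) = (-0.070914, -0.163874)  (running Σ = (-0.519987, -0.000000))
Total Σ_m = (-0.519987, -0.000000). Multiply by 0.739198: (-0.384373, -0.000000). P_8(cos γ) = -0.384373

-0.384373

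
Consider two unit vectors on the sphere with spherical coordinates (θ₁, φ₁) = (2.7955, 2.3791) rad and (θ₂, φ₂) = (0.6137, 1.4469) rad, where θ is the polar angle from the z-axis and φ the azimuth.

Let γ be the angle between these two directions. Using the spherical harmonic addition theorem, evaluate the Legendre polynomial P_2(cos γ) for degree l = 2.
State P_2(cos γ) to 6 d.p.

Expand P_2 via completeness: Σ_{m} conj(Y_{2,m}) at Ω₁ times Y_{2,m} at Ω₂ —
  [-2]  conj(Y_{2,-2})(Ω₁) = (0.002036, -0.044403) ; Y_{2,-2}(Ω₂) = (-0.124197, -0.031421) ; Δ = (-0.001648, 0.005451)
  [-1]  conj(Y_{2,-1})(Ω₁) = (0.178269, -0.170284) ; Y_{2,-1}(Ω₂) = (0.044949, -0.360934) ; Δ = (-0.053448, -0.071997)
  [+0]  conj(Y_{2,0})(Ω₁) = (0.521904, -0.000000) ; Y_{2,0}(Ω₂) = (0.316978, 0.000000) ; Δ = (0.165432, 0.000000)
  [+1]  conj(Y_{2,1})(Ω₁) = (-0.178269, -0.170284) ; Y_{2,1}(Ω₂) = (-0.044949, -0.360934) ; Δ = (-0.053448, 0.071997)
  [+2]  conj(Y_{2,2})(Ω₁) = (0.002036, 0.044403) ; Y_{2,2}(Ω₂) = (-0.124197, 0.031421) ; Δ = (-0.001648, -0.005451)
Accumulated sum (0.055240, 0.000000); after 4π/(2l+1) scaling, (0.138832, 0.000000) ⇒ P_2 = 0.138832

0.138832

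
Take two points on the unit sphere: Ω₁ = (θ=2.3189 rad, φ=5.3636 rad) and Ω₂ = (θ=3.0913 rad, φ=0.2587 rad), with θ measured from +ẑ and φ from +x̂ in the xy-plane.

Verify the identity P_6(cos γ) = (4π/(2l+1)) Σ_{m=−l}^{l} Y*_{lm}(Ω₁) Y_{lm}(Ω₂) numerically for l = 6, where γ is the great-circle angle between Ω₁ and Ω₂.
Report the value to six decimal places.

-0.103999

Addition theorem: P_6(cos γ) = (4π/13) Σ_m Y*_{lm}(Ω₁) Y_{lm}(Ω₂), m = −6…6:
  [-6]  conj(Y_{6,-6})(Ω₁) = +0.054008+0.051919i ; Y_{6,-6}(Ω₂) = +0.000000-0.000000i ; Δ = +0.000000-0.000000i
  [-5]  conj(Y_{6,-5})(Ω₁) = +0.027508-0.239272i ; Y_{6,-5}(Ω₂) = -0.000000+0.000001i ; Δ = +0.000000+0.000000i
  [-4]  conj(Y_{6,-4})(Ω₁) = -0.361986+0.215389i ; Y_{6,-4}(Ω₂) = +0.000012-0.000020i ; Δ = +0.000000+0.000010i
  [-3]  conj(Y_{6,-3})(Ω₁) = +0.338319+0.136243i ; Y_{6,-3}(Ω₂) = -0.000470+0.000462i ; Δ = -0.000222+0.000092i
  [-2]  conj(Y_{6,-2})(Ω₁) = +0.012207+0.044387i ; Y_{6,-2}(Ω₂) = +0.011359-0.006465i ; Δ = +0.000426+0.000425i
  [-1]  conj(Y_{6,-1})(Ω₁) = +0.226110-0.296687i ; Y_{6,-1}(Ω₂) = -0.158154+0.041852i ; Δ = -0.023343+0.056385i
  [+0]  conj(Y_{6,0})(Ω₁) = -0.061911-0.000000i ; Y_{6,0}(Ω₂) = +0.990271+0.000000i ; Δ = -0.061309-0.000000i
  [+1]  conj(Y_{6,1})(Ω₁) = -0.226110-0.296687i ; Y_{6,1}(Ω₂) = +0.158154+0.041852i ; Δ = -0.023343-0.056385i
  [+2]  conj(Y_{6,2})(Ω₁) = +0.012207-0.044387i ; Y_{6,2}(Ω₂) = +0.011359+0.006465i ; Δ = +0.000426-0.000425i
  [+3]  conj(Y_{6,3})(Ω₁) = -0.338319+0.136243i ; Y_{6,3}(Ω₂) = +0.000470+0.000462i ; Δ = -0.000222-0.000092i
  [+4]  conj(Y_{6,4})(Ω₁) = -0.361986-0.215389i ; Y_{6,4}(Ω₂) = +0.000012+0.000020i ; Δ = +0.000000-0.000010i
  [+5]  conj(Y_{6,5})(Ω₁) = -0.027508-0.239272i ; Y_{6,5}(Ω₂) = +0.000000+0.000001i ; Δ = +0.000000-0.000000i
  [+6]  conj(Y_{6,6})(Ω₁) = +0.054008-0.051919i ; Y_{6,6}(Ω₂) = +0.000000+0.000000i ; Δ = +0.000000+0.000000i
Total Σ_m = -0.107588+0.000000i. Multiply by 0.966644: -0.103999+0.000000i. P_6(cos γ) = -0.103999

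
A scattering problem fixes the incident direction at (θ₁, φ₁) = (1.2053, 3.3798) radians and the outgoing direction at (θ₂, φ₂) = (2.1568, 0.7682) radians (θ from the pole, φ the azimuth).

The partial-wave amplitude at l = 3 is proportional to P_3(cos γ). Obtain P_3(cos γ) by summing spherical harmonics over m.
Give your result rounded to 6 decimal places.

Addition theorem: P_3(cos γ) = (4π/7) Σ_m Y*_{lm}(Ω₁) Y_{lm}(Ω₂), m = −3…3:
  term(m=-3) = 0.00157 + 0.08200j   from Y*(Ω₁)=-0.25673 - 0.22274j, Y(Ω₂)=-0.16160 - 0.17919j
  term(m=-2) = -0.06111 + 0.10904j   from Y*(Ω₁)=0.28313 + 0.14611j, Y(Ω₂)=-0.01349 + 0.39210j
  term(m=-1) = 0.01341 - 0.00786j   from Y*(Ω₁)=0.10597 + 0.02573j, Y(Ω₂)=0.10248 - 0.09902j
  term(m=+0) = -0.09560 + 0.00000j   from Y*(Ω₁)=-0.31494 + 0.00000j, Y(Ω₂)=0.30353 + 0.00000j
  term(m=+1) = 0.01341 + 0.00786j   from Y*(Ω₁)=-0.10597 + 0.02573j, Y(Ω₂)=-0.10248 - 0.09902j
  term(m=+2) = -0.06111 - 0.10904j   from Y*(Ω₁)=0.28313 - 0.14611j, Y(Ω₂)=-0.01349 - 0.39210j
  term(m=+3) = 0.00157 - 0.08200j   from Y*(Ω₁)=0.25673 - 0.22274j, Y(Ω₂)=0.16160 - 0.17919j
Accumulated sum -0.18786 - 0.00000j; after 4π/(2l+1) scaling, -0.33724 - 0.00000j ⇒ P_3 = -0.337239

-0.337239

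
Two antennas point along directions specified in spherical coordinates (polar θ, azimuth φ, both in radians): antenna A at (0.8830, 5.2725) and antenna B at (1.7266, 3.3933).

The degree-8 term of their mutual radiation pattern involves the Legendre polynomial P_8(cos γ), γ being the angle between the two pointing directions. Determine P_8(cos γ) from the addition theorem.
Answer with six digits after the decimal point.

-0.270754

Term-by-term m-sum for l=8 (normalisation 4π/17 = 0.739198):
  m=-8: (-0.015020, -0.063720) × (-0.200358, -0.422444) = (-0.023909, 0.019112)  (running Σ = (-0.023909, 0.019112))
  m=-7: (0.151191, -0.153082) × (-0.055813, -0.288414) = (-0.052589, -0.035062)  (running Σ = (-0.076498, -0.015950))
  m=-6: (0.394395, 0.087811) × (-0.013525, 0.223095) = (-0.024925, 0.086800)  (running Σ = (-0.101423, 0.070850))
  m=-5: (0.144781, 0.407944) × (-0.096243, 0.298133) = (-0.135556, 0.003902)  (running Σ = (-0.236978, 0.074752))
  m=-4: (-0.080749, 0.101997) × (0.070895, -0.112088) = (0.005708, 0.016282)  (running Σ = (-0.231270, 0.091035))
  m=-3: (0.290837, 0.031985) × (0.228044, -0.214637) = (0.073189, -0.055130)  (running Σ = (-0.158082, 0.035904))
  m=-2: (0.131336, 0.271488) × (-0.078944, 0.043478) = (-0.022172, -0.015722)  (running Σ = (-0.180254, 0.020182))
  m=-1: (0.088001, -0.140329) × (-0.301059, 0.077421) = (-0.015629, 0.049060)  (running Σ = (-0.195883, 0.069243))
  m=0: (0.329447, -0.000000) × (0.077355, 0.000000) = (0.025484, 0.000000)  (running Σ = (-0.170398, 0.069243))
  m=1: (-0.088001, -0.140329) × (0.301059, 0.077421) = (-0.015629, -0.049060)  (running Σ = (-0.186027, 0.020182))
  m=2: (0.131336, -0.271488) × (-0.078944, -0.043478) = (-0.022172, 0.015722)  (running Σ = (-0.208199, 0.035904))
  m=3: (-0.290837, 0.031985) × (-0.228044, -0.214637) = (0.073189, 0.055130)  (running Σ = (-0.135010, 0.091035))
  m=4: (-0.080749, -0.101997) × (0.070895, 0.112088) = (0.005708, -0.016282)  (running Σ = (-0.129302, 0.074752))
  m=5: (-0.144781, 0.407944) × (0.096243, 0.298133) = (-0.135556, -0.003902)  (running Σ = (-0.264858, 0.070850))
  m=6: (0.394395, -0.087811) × (-0.013525, -0.223095) = (-0.024925, -0.086800)  (running Σ = (-0.289783, -0.015950))
  m=7: (-0.151191, -0.153082) × (0.055813, -0.288414) = (-0.052589, 0.035062)  (running Σ = (-0.342372, 0.019112))
  m=8: (-0.015020, 0.063720) × (-0.200358, 0.422444) = (-0.023909, -0.019112)  (running Σ = (-0.366281, 0.000000))
Total Σ_m = (-0.366281, 0.000000). Multiply by 0.739198: (-0.270754, 0.000000). P_8(cos γ) = -0.270754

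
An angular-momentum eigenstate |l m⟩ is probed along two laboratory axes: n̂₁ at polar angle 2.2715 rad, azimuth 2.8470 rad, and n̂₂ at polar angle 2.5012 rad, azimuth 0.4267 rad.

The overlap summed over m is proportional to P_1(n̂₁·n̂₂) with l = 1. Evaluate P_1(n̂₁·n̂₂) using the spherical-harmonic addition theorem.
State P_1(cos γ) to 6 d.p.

0.174022

Expand P_1 via completeness: Σ_{m} conj(Y_{1,m}) at Ω₁ times Y_{1,m} at Ω₂ —
  term(m=-1) = -0.040941+0.036001i   from Y*(Ω₁)=-0.252715+0.076679i, Y(Ω₂)=+0.187927-0.085438i
  term(m=+0) = +0.123426+0.000000i   from Y*(Ω₁)=-0.315029-0.000000i, Y(Ω₂)=-0.391791+0.000000i
  term(m=+1) = -0.040941-0.036001i   from Y*(Ω₁)=+0.252715+0.076679i, Y(Ω₂)=-0.187927-0.085438i
Total Σ_m = +0.041545+0.000000i. Multiply by 4.188790: +0.174022+0.000000i. P_1(cos γ) = 0.174022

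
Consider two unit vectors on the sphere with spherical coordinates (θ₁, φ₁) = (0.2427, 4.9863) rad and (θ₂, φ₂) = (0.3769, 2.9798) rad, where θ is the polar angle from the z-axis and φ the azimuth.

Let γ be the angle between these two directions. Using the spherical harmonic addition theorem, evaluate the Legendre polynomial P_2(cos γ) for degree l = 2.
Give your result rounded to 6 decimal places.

Expand P_2 via completeness: Σ_{m} conj(Y_{2,m}) at Ω₁ times Y_{2,m} at Ω₂ —
  [-2]  conj(Y_{2,-2})(Ω₁) = (-0.019045, -0.011619) ; Y_{2,-2}(Ω₂) = (0.049607, 0.016637) ; Δ = (-0.000751, -0.000893)
  [-1]  conj(Y_{2,-1})(Ω₁) = (0.048750, -0.173502) ; Y_{2,-1}(Ω₂) = (-0.260919, -0.042587) ; Δ = (-0.020109, 0.043194)
  [+0]  conj(Y_{2,0})(Ω₁) = (0.576136, -0.000000) ; Y_{2,0}(Ω₂) = (0.502621, 0.000000) ; Δ = (0.289578, 0.000000)
  [+1]  conj(Y_{2,1})(Ω₁) = (-0.048750, -0.173502) ; Y_{2,1}(Ω₂) = (0.260919, -0.042587) ; Δ = (-0.020109, -0.043194)
  [+2]  conj(Y_{2,2})(Ω₁) = (-0.019045, 0.011619) ; Y_{2,2}(Ω₂) = (0.049607, -0.016637) ; Δ = (-0.000751, 0.000893)
Σ over m = (0.247858, 0.000000); ×(4π/5) → (0.622934, 0.000000). Real part: 0.622934

0.622934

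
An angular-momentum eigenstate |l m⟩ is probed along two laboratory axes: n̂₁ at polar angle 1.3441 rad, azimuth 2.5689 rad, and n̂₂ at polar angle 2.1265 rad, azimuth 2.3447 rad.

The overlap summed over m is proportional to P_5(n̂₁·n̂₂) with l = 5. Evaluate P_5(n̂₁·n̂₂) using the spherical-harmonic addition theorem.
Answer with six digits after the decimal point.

Addition theorem: P_5(cos γ) = (4π/11) Σ_m Y*_{lm}(Ω₁) Y_{lm}(Ω₂), m = −5…5:
  m=-5: Y*=(0.392050, 0.111942)  Y=(0.136636, 0.153319)  product (0.036405, 0.075404)
  m=-4: Y*=(-0.196092, -0.223589)  Y=(0.402859, 0.018536)  product (-0.074853, -0.093709)
  m=-3: Y*=(-0.025615, -0.172656)  Y=(0.233317, -0.217756)  product (-0.043573, -0.034706)
  m=-2: Y*=(-0.126640, 0.279511)  Y=(-0.002449, 0.106502)  product (-0.029458, -0.014172)
  m=-1: Y*=(-0.090846, 0.058575)  Y=(0.241467, 0.247083)  product (-0.036409, -0.008303)
  m=+0: Y*=(0.305561, -0.000000)  Y=(-0.024581, 0.000000)  product (-0.007511, 0.000000)
  m=+1: Y*=(0.090846, 0.058575)  Y=(-0.241467, 0.247083)  product (-0.036409, 0.008303)
  m=+2: Y*=(-0.126640, -0.279511)  Y=(-0.002449, -0.106502)  product (-0.029458, 0.014172)
  m=+3: Y*=(0.025615, -0.172656)  Y=(-0.233317, -0.217756)  product (-0.043573, 0.034706)
  m=+4: Y*=(-0.196092, 0.223589)  Y=(0.402859, -0.018536)  product (-0.074853, 0.093709)
  m=+5: Y*=(-0.392050, 0.111942)  Y=(-0.136636, 0.153319)  product (0.036405, -0.075404)
Total Σ_m = (-0.303288, 0.000000). Multiply by 1.142397: (-0.346476, 0.000000). P_5(cos γ) = -0.346476

-0.346476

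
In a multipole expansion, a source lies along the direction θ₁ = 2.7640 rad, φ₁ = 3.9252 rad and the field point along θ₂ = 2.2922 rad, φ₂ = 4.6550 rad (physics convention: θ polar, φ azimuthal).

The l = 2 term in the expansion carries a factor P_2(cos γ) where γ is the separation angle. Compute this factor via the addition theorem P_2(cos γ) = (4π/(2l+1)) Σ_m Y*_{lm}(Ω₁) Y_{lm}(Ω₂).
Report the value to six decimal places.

0.509199

Expand P_2 via completeness: Σ_{m} conj(Y_{2,m}) at Ω₁ times Y_{2,m} at Ω₂ —
  term(m=-2) = 0.00127 - 0.01136j   from Y*(Ω₁)=0.00019 + 0.05251j, Y(Ω₂)=-0.21636 - 0.02494j
  term(m=-1) = 0.07560 - 0.06763j   from Y*(Ω₁)=0.18755 + 0.18688j, Y(Ω₂)=0.02197 - 0.38248j
  term(m=+0) = 0.04887 + 0.00000j   from Y*(Ω₁)=0.50217 + 0.00000j, Y(Ω₂)=0.09731 + 0.00000j
  term(m=+1) = 0.07560 + 0.06763j   from Y*(Ω₁)=-0.18755 + 0.18688j, Y(Ω₂)=-0.02197 - 0.38248j
  term(m=+2) = 0.00127 + 0.01136j   from Y*(Ω₁)=0.00019 - 0.05251j, Y(Ω₂)=-0.21636 + 0.02494j
Accumulated sum 0.20260 - 0.00000j; after 4π/(2l+1) scaling, 0.50920 - 0.00000j ⇒ P_2 = 0.509199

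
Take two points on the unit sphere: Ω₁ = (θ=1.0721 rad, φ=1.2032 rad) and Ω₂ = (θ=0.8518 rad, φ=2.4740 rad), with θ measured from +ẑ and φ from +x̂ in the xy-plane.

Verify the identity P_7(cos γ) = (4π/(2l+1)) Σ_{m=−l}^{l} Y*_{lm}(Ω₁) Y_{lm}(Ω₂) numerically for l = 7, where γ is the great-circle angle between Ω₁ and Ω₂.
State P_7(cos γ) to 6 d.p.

Term-by-term m-sum for l=7 (normalisation 4π/15 = 0.837758):
  [-7]  conj(Y_{7,-7})(Ω₁) = -0.108444+0.169778i ; Y_{7,-7}(Ω₂) = +0.002679+0.068247i ; Δ = -0.011877-0.006946i
  [-6]  conj(Y_{7,-6})(Ω₁) = +0.243438+0.330550i ; Y_{7,-6}(Ω₂) = -0.145267-0.170094i ; Δ = +0.020861-0.089425i
  [-5]  conj(Y_{7,-5})(Ω₁) = +0.364902-0.099885i ; Y_{7,-5}(Ω₂) = +0.402759+0.080123i ; Δ = +0.154970-0.010993i
  [-4]  conj(Y_{7,-4})(Ω₁) = -0.000549+0.005445i ; Y_{7,-4}(Ω₂) = -0.364400+0.185663i ; Δ = -0.000811-0.002086i
  [-3]  conj(Y_{7,-3})(Ω₁) = +0.308619+0.155995i ; Y_{7,-3}(Ω₂) = +0.025238-0.054744i ; Δ = +0.016329-0.012958i
  [-2]  conj(Y_{7,-2})(Ω₁) = +0.114717-0.103740i ; Y_{7,-2}(Ω₂) = -0.079107-0.329516i ; Δ = -0.043259-0.029595i
  [-1]  conj(Y_{7,-1})(Ω₁) = +0.103104+0.267732i ; Y_{7,-1}(Ω₂) = +0.172348+0.135870i ; Δ = -0.018607+0.060152i
  [+0]  conj(Y_{7,0})(Ω₁) = +0.193640-0.000000i ; Y_{7,0}(Ω₂) = +0.281432+0.000000i ; Δ = +0.054496+0.000000i
  [+1]  conj(Y_{7,1})(Ω₁) = -0.103104+0.267732i ; Y_{7,1}(Ω₂) = -0.172348+0.135870i ; Δ = -0.018607-0.060152i
  [+2]  conj(Y_{7,2})(Ω₁) = +0.114717+0.103740i ; Y_{7,2}(Ω₂) = -0.079107+0.329516i ; Δ = -0.043259+0.029595i
  [+3]  conj(Y_{7,3})(Ω₁) = -0.308619+0.155995i ; Y_{7,3}(Ω₂) = -0.025238-0.054744i ; Δ = +0.016329+0.012958i
  [+4]  conj(Y_{7,4})(Ω₁) = -0.000549-0.005445i ; Y_{7,4}(Ω₂) = -0.364400-0.185663i ; Δ = -0.000811+0.002086i
  [+5]  conj(Y_{7,5})(Ω₁) = -0.364902-0.099885i ; Y_{7,5}(Ω₂) = -0.402759+0.080123i ; Δ = +0.154970+0.010993i
  [+6]  conj(Y_{7,6})(Ω₁) = +0.243438-0.330550i ; Y_{7,6}(Ω₂) = -0.145267+0.170094i ; Δ = +0.020861+0.089425i
  [+7]  conj(Y_{7,7})(Ω₁) = +0.108444+0.169778i ; Y_{7,7}(Ω₂) = -0.002679+0.068247i ; Δ = -0.011877+0.006946i
Total Σ_m = +0.289708+0.000000i. Multiply by 0.837758: +0.242705+0.000000i. P_7(cos γ) = 0.242705

0.242705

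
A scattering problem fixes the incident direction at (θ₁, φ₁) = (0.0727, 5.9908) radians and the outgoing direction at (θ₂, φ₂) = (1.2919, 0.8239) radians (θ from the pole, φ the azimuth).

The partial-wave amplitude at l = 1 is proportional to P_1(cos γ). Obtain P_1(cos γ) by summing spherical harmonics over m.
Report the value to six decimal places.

Summing Y*_{l m}(θ₁,φ₁)·Y_{l m}(θ₂,φ₂) over m ∈ [−1, 1]; prefactor 4π/(2·1+1) = 4.188790:
  [-1]  conj(Y_{1,-1})(Ω₁) = +0.024030-0.007233i ; Y_{1,-1}(Ω₂) = +0.225647-0.243728i ; Δ = +0.003659-0.007489i
  [+0]  conj(Y_{1,0})(Ω₁) = +0.487312-0.000000i ; Y_{1,0}(Ω₂) = +0.134510+0.000000i ; Δ = +0.065548+0.000000i
  [+1]  conj(Y_{1,1})(Ω₁) = -0.024030-0.007233i ; Y_{1,1}(Ω₂) = -0.225647-0.243728i ; Δ = +0.003659+0.007489i
Accumulated sum +0.072867+0.000000i; after 4π/(2l+1) scaling, +0.305224+0.000000i ⇒ P_1 = 0.305224

0.305224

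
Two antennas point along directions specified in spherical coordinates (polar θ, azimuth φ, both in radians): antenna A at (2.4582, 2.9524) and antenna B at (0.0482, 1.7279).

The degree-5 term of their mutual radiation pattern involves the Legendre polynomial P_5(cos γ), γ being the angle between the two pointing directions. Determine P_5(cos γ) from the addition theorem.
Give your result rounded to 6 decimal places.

0.419686

Term-by-term m-sum for l=5 (normalisation 4π/11 = 1.142397):
  m=-5: -0.02725 + 0.03778j × -0.00000 - 0.00000j = 0.00000 - 0.00000j  (running Σ = 0.00000 - 0.00000j)
  m=-4: -0.13154 + 0.12421j × 0.00001 - 0.00000j = -0.00000 + 0.00000j  (running Σ = -0.00000 + 0.00000j)
  m=-3: -0.32398 + 0.20655j × 0.00014 + 0.00028j = -0.00010 - 0.00006j  (running Σ = -0.00010 - 0.00006j)
  m=-2: -0.39142 + 0.15561j × -0.00745 + 0.00242j = 0.00254 - 0.00211j  (running Σ = 0.00244 - 0.00217j)
  m=-1: -0.03468 + 0.00664j × -0.01916 - 0.12094j = 0.00147 + 0.00407j  (running Σ = 0.00390 + 0.00190j)
  m=0: 0.39110 + 0.00000j × 0.91937 + 0.00000j = 0.35957 + 0.00000j  (running Σ = 0.36347 + 0.00190j)
  m=1: 0.03468 + 0.00664j × 0.01916 - 0.12094j = 0.00147 - 0.00407j  (running Σ = 0.36494 - 0.00217j)
  m=2: -0.39142 - 0.15561j × -0.00745 - 0.00242j = 0.00254 + 0.00211j  (running Σ = 0.36748 - 0.00006j)
  m=3: 0.32398 + 0.20655j × -0.00014 + 0.00028j = -0.00010 + 0.00006j  (running Σ = 0.36737 + 0.00000j)
  m=4: -0.13154 - 0.12421j × 0.00001 + 0.00000j = -0.00000 - 0.00000j  (running Σ = 0.36737 - 0.00000j)
  m=5: 0.02725 + 0.03778j × 0.00000 - 0.00000j = 0.00000 + 0.00000j  (running Σ = 0.36737 + 0.00000j)
Total Σ_m = 0.36737 + 0.00000j. Multiply by 1.142397: 0.41969 + 0.00000j. P_5(cos γ) = 0.419686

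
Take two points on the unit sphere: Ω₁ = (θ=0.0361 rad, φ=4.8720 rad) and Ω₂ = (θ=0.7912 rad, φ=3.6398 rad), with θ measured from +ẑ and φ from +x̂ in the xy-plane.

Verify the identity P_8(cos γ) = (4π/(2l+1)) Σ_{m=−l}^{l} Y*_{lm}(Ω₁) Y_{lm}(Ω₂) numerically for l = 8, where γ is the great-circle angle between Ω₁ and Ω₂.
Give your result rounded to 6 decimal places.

Expand P_8 via completeness: Σ_{m} conj(Y_{8,m}) at Ω₁ times Y_{8,m} at Ω₂ —
  m=-8: +0.000000+0.000000i × -0.022415+0.025212i = -0.000000-0.000000i  (running Σ = -0.000000-0.000000i)
  m=-7: -0.000000+0.000000i × +0.125488-0.045219i = -0.000000+0.000000i  (running Σ = -0.000000+0.000000i)
  m=-6: -0.000000-0.000000i × -0.308751-0.047405i = +0.000000+0.000000i  (running Σ = +0.000000+0.000000i)
  m=-5: +0.000000-0.000000i × +0.365241+0.277978i = +0.000000-0.000000i  (running Σ = +0.000000-0.000000i)
  m=-4: +0.000018+0.000014i × -0.142723-0.317859i = +0.000002-0.000008i  (running Σ = +0.000002-0.000008i)
  m=-3: -0.000301+0.000580i × +0.005448-0.071383i = +0.000040+0.000025i  (running Σ = +0.000042+0.000017i)
  m=-2: -0.012675-0.004189i × -0.208894+0.322782i = +0.004000-0.003216i  (running Σ = +0.004042-0.003199i)
  m=-1: +0.027985-0.173840i × +0.098544-0.053606i = -0.006561-0.018631i  (running Σ = -0.002519-0.021830i)
  m=0: +1.135981-0.000000i × +0.352966+0.000000i = +0.400962+0.000000i  (running Σ = +0.398443-0.021830i)
  m=1: -0.027985-0.173840i × -0.098544-0.053606i = -0.006561+0.018631i  (running Σ = +0.391882-0.003199i)
  m=2: -0.012675+0.004189i × -0.208894-0.322782i = +0.004000+0.003216i  (running Σ = +0.395882+0.000017i)
  m=3: +0.000301+0.000580i × -0.005448-0.071383i = +0.000040-0.000025i  (running Σ = +0.395922-0.000008i)
  m=4: +0.000018-0.000014i × -0.142723+0.317859i = +0.000002+0.000008i  (running Σ = +0.395923-0.000000i)
  m=5: -0.000000-0.000000i × -0.365241+0.277978i = +0.000000+0.000000i  (running Σ = +0.395924+0.000000i)
  m=6: -0.000000+0.000000i × -0.308751+0.047405i = +0.000000-0.000000i  (running Σ = +0.395924+0.000000i)
  m=7: +0.000000+0.000000i × -0.125488-0.045219i = -0.000000-0.000000i  (running Σ = +0.395924-0.000000i)
  m=8: +0.000000-0.000000i × -0.022415-0.025212i = -0.000000+0.000000i  (running Σ = +0.395924+0.000000i)
Accumulated sum +0.395924+0.000000i; after 4π/(2l+1) scaling, +0.292666+0.000000i ⇒ P_8 = 0.292666

0.292666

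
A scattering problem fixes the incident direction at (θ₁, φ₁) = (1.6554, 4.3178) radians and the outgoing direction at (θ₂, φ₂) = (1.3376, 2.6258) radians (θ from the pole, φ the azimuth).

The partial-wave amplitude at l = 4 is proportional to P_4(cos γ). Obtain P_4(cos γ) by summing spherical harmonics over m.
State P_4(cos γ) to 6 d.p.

0.306411

Summing Y*_{l m}(θ₁,φ₁)·Y_{l m}(θ₂,φ₂) over m ∈ [−4, 4]; prefactor 4π/(2·4+1) = 1.396263:
  m=-4: -0.003298-0.436223i × -0.187448+0.349428i = +0.153047+0.080617i  (running Σ = +0.153047+0.080617i)
  m=-3: -0.096899-0.039495i × -0.006238-0.266316i = -0.009914+0.026052i  (running Σ = +0.143133+0.106669i)
  m=-2: +0.222270-0.223957i × -0.101813-0.170153i = -0.060737-0.015018i  (running Σ = +0.082396+0.091650i)
  m=-1: -0.045175-0.108481i × +0.242996+0.137776i = +0.003969-0.032584i  (running Σ = +0.086365+0.059066i)
  m=0: +0.294884-0.000000i × +0.158441+0.000000i = +0.046722+0.000000i  (running Σ = +0.133086+0.059066i)
  m=1: +0.045175-0.108481i × -0.242996+0.137776i = +0.003969+0.032584i  (running Σ = +0.137055+0.091650i)
  m=2: +0.222270+0.223957i × -0.101813+0.170153i = -0.060737+0.015018i  (running Σ = +0.076318+0.106669i)
  m=3: +0.096899-0.039495i × +0.006238-0.266316i = -0.009914-0.026052i  (running Σ = +0.066404+0.080617i)
  m=4: -0.003298+0.436223i × -0.187448-0.349428i = +0.153047-0.080617i  (running Σ = +0.219451-0.000000i)
Total Σ_m = +0.219451-0.000000i. Multiply by 1.396263: +0.306411-0.000000i. P_4(cos γ) = 0.306411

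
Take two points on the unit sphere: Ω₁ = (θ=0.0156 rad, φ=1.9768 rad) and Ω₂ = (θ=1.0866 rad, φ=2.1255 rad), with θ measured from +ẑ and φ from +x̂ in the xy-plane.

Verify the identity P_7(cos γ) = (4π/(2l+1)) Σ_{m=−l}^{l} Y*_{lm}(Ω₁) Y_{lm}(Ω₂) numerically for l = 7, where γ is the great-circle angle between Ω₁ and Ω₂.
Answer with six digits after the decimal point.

Term-by-term m-sum for l=7 (normalisation 4π/15 = 0.837758):
  [-7]  conj(Y_{7,-7})(Ω₁) = +0.000000+0.000000i ; Y_{7,-7}(Ω₂) = -0.143633-0.156884i ; Δ = +0.000000-0.000000i
  [-6]  conj(Y_{7,-6})(Ω₁) = +0.000000-0.000000i ; Y_{7,-6}(Ω₂) = +0.411323-0.077669i ; Δ = +0.000000-0.000000i
  [-5]  conj(Y_{7,-5})(Ω₁) = -0.000000-0.000000i ; Y_{7,-5}(Ω₂) = -0.130270+0.337794i ; Δ = +0.000000-0.000000i
  [-4]  conj(Y_{7,-4})(Ω₁) = -0.000000+0.000000i ; Y_{7,-4}(Ω₂) = +0.023160+0.030592i ; Δ = -0.000000+0.000000i
  [-3]  conj(Y_{7,-3})(Ω₁) = +0.000032-0.000012i ; Y_{7,-3}(Ω₂) = -0.350288+0.032782i ; Δ = -0.000011+0.000005i
  [-2]  conj(Y_{7,-2})(Ω₁) = -0.001256-0.001325i ; Y_{7,-2}(Ω₂) = +0.053876-0.108364i ; Δ = -0.000211+0.000065i
  [-1]  conj(Y_{7,-1})(Ω₁) = -0.025144+0.058489i ; Y_{7,-1}(Ω₂) = -0.160057-0.258325i ; Δ = +0.019134-0.002866i
  [+0]  conj(Y_{7,0})(Ω₁) = +1.088829-0.000000i ; Y_{7,0}(Ω₂) = +0.161555+0.000000i ; Δ = +0.175906+0.000000i
  [+1]  conj(Y_{7,1})(Ω₁) = +0.025144+0.058489i ; Y_{7,1}(Ω₂) = +0.160057-0.258325i ; Δ = +0.019134+0.002866i
  [+2]  conj(Y_{7,2})(Ω₁) = -0.001256+0.001325i ; Y_{7,2}(Ω₂) = +0.053876+0.108364i ; Δ = -0.000211-0.000065i
  [+3]  conj(Y_{7,3})(Ω₁) = -0.000032-0.000012i ; Y_{7,3}(Ω₂) = +0.350288+0.032782i ; Δ = -0.000011-0.000005i
  [+4]  conj(Y_{7,4})(Ω₁) = -0.000000-0.000000i ; Y_{7,4}(Ω₂) = +0.023160-0.030592i ; Δ = -0.000000-0.000000i
  [+5]  conj(Y_{7,5})(Ω₁) = +0.000000-0.000000i ; Y_{7,5}(Ω₂) = +0.130270+0.337794i ; Δ = +0.000000+0.000000i
  [+6]  conj(Y_{7,6})(Ω₁) = +0.000000+0.000000i ; Y_{7,6}(Ω₂) = +0.411323+0.077669i ; Δ = +0.000000+0.000000i
  [+7]  conj(Y_{7,7})(Ω₁) = -0.000000+0.000000i ; Y_{7,7}(Ω₂) = +0.143633-0.156884i ; Δ = +0.000000+0.000000i
Σ over m = +0.213729+0.000000i; ×(4π/15) → +0.179053+0.000000i. Real part: 0.179053

0.179053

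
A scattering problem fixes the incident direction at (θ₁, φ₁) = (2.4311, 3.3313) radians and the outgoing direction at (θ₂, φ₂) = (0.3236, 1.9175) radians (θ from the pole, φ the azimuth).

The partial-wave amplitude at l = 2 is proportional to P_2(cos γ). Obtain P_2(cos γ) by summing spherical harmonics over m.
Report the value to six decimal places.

Summing Y*_{l m}(θ₁,φ₁)·Y_{l m}(θ₂,φ₂) over m ∈ [−2, 2]; prefactor 4π/(2·2+1) = 2.513274:
  m=-2: (0.152626, 0.060857) × (-0.030038, 0.024964) = (-0.006104, 0.001982)  (running Σ = (-0.006104, 0.001982))
  m=-1: (0.375095, 0.072024) × (-0.079141, -0.219048) = (-0.013909, -0.087864)  (running Σ = (-0.020013, -0.085882))
  m=0: (0.228305, -0.000000) × (0.535113, 0.000000) = (0.122169, 0.000000)  (running Σ = (0.102156, -0.085882))
  m=1: (-0.375095, 0.072024) × (0.079141, -0.219048) = (-0.013909, 0.087864)  (running Σ = (0.088248, 0.001982))
  m=2: (0.152626, -0.060857) × (-0.030038, -0.024964) = (-0.006104, -0.001982)  (running Σ = (0.082144, 0.000000))
Total Σ_m = (0.082144, 0.000000). Multiply by 2.513274: (0.206450, 0.000000). P_2(cos γ) = 0.206450

0.206450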